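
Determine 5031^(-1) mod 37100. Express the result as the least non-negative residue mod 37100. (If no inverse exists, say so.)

Apply the Euclidean algorithm to 37100 and 5031:
37100 = 7*5031 + 1883
5031 = 2*1883 + 1265
1883 = 1*1265 + 618
1265 = 2*618 + 29
618 = 21*29 + 9
29 = 3*9 + 2
9 = 4*2 + 1
2 = 2*1 + 0
gcd = 1, so the inverse exists. Back-substitute:
1 = 9 − 4·2
1 = −4·29 + 13·9
1 = 13·618 − 277·29
1 = −277·1265 + 567·618
1 = 567·1883 − 844·1265
1 = −844·5031 + 2255·1883
1 = 2255·37100 − 16629·5031
Thus 5031·(-16629) ≡ 1 (mod 37100); reducing, -16629 mod 37100 = 20471.

20471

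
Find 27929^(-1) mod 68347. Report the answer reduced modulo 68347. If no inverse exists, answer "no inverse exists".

Run Euclid on (68347, 27929):
68347 = 2*27929 + 12489
27929 = 2*12489 + 2951
12489 = 4*2951 + 685
2951 = 4*685 + 211
685 = 3*211 + 52
211 = 4*52 + 3
52 = 17*3 + 1
3 = 3*1 + 0
The gcd is 1. Working backward:
1 = 52 − 17·3
1 = −17·211 + 69·52
1 = 69·685 − 224·211
1 = −224·2951 + 965·685
1 = 965·12489 − 4084·2951
1 = −4084·27929 + 9133·12489
1 = 9133·68347 − 22350·27929
So 27929·(-22350) ≡ 1 (mod 68347), and -22350 ≡ 45997 (mod 68347).

45997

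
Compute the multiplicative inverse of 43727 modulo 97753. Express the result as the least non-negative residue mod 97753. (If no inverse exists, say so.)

67589

gcd(97753, 43727) by repeated division:
97753 = 2×43727 + 10299
43727 = 4×10299 + 2531
10299 = 4×2531 + 175
2531 = 14×175 + 81
175 = 2×81 + 13
81 = 6×13 + 3
13 = 4×3 + 1
3 = 3×1 + 0
gcd = 1, so the inverse exists. Back-substitute:
1 = 13 − 4·3
1 = −4·81 + 25·13
1 = 25·175 − 54·81
1 = −54·2531 + 781·175
1 = 781·10299 − 3178·2531
1 = −3178·43727 + 13493·10299
1 = 13493·97753 − 30164·43727
Hence 43727⁻¹ ≡ -30164 ≡ 67589 (mod 97753).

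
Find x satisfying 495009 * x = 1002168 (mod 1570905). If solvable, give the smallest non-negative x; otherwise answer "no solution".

First find gcd(495009, 1570905):
1570905 = 3*495009 + 85878
495009 = 5*85878 + 65619
85878 = 1*65619 + 20259
65619 = 3*20259 + 4842
20259 = 4*4842 + 891
4842 = 5*891 + 387
891 = 2*387 + 117
387 = 3*117 + 36
117 = 3*36 + 9
36 = 4*9 + 0
gcd = 9 and 9 | 1002168, so solutions exist. Divide through by 9: 55001x ≡ 111352 (mod 174545).
Now find 55001⁻¹ mod 174545:
174545 = 3·55001 + 9542
55001 = 5·9542 + 7291
9542 = 1·7291 + 2251
7291 = 3·2251 + 538
2251 = 4·538 + 99
538 = 5·99 + 43
99 = 2·43 + 13
43 = 3·13 + 4
13 = 3·4 + 1
4 = 4·1 + 0
Back-substitute:
1 = 13 − 3·4
1 = −3·43 + 10·13
1 = 10·99 − 23·43
1 = −23·538 + 125·99
1 = 125·2251 − 523·538
1 = −523·7291 + 1694·2251
1 = 1694·9542 − 2217·7291
1 = −2217·55001 + 12779·9542
1 = 12779·174545 − 40554·55001
So 55001·(-40554) ≡ 1 (mod 174545), i.e. 55001⁻¹ ≡ 133991.
Then x ≡ 133991·111352 ≡ 59232 (mod 174545); the smallest non-negative solution is x = 59232.

59232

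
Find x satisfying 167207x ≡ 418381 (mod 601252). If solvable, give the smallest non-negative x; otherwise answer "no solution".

107123

First find gcd(167207, 601252):
601252 = 3·167207 + 99631
167207 = 1·99631 + 67576
99631 = 1·67576 + 32055
67576 = 2·32055 + 3466
32055 = 9·3466 + 861
3466 = 4·861 + 22
861 = 39·22 + 3
22 = 7·3 + 1
3 = 3·1 + 0
gcd = 1, so a unique solution mod 601252 exists.
Back-substitute for the Bézout coefficients:
1 = 22 − 7·3
1 = −7·861 + 274·22
1 = 274·3466 − 1103·861
1 = −1103·32055 + 10201·3466
1 = 10201·67576 − 21505·32055
1 = −21505·99631 + 31706·67576
1 = 31706·167207 − 53211·99631
1 = −53211·601252 + 191339·167207
So 167207·(191339) ≡ 1 (mod 601252), giving 167207⁻¹ ≡ 191339.
x ≡ 167207⁻¹·418381 ≡ 191339·418381 ≡ 107123 (mod 601252).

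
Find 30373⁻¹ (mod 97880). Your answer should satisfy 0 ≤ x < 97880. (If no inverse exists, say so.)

gcd(97880, 30373) by repeated division:
97880 = 3·30373 + 6761
30373 = 4·6761 + 3329
6761 = 2·3329 + 103
3329 = 32·103 + 33
103 = 3·33 + 4
33 = 8·4 + 1
4 = 4·1 + 0
Since gcd(30373, 97880) = 1, back-substitute to write 1 as a combination:
1 = 33 − 8·4
1 = −8·103 + 25·33
1 = 25·3329 − 808·103
1 = −808·6761 + 1641·3329
1 = 1641·30373 − 7372·6761
1 = −7372·97880 + 23757·30373
So 30373·23757 ≡ 1 (mod 97880).

23757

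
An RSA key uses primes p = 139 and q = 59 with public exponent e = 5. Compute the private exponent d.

1601

φ(n) = (p−1)(q−1) = 138·58 = 8004.
Need d with 5·d ≡ 1 (mod 8004). Apply the extended Euclidean algorithm:
8004 = 1600×5 + 4
5 = 1×4 + 1
4 = 4×1 + 0
Back-substitute:
1 = 5 − 4
1 = −8004 + 1601·5
So 5·1601 ≡ 1 (mod 8004), hence d = 1601.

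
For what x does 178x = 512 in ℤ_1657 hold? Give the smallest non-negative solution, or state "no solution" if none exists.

First find gcd(178, 1657):
1657 = 9×178 + 55
178 = 3×55 + 13
55 = 4×13 + 3
13 = 4×3 + 1
3 = 3×1 + 0
gcd = 1, so a unique solution mod 1657 exists.
Back-substitute for the Bézout coefficients:
1 = 13 − 4·3
1 = −4·55 + 17·13
1 = 17·178 − 55·55
1 = −55·1657 + 512·178
So 178·(512) ≡ 1 (mod 1657), giving 178⁻¹ ≡ 512.
x ≡ 178⁻¹·512 ≡ 512·512 ≡ 338 (mod 1657).

338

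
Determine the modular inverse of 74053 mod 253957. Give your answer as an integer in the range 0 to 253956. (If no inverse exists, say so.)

140955

gcd(253957, 74053) by repeated division:
253957 = 3·74053 + 31798
74053 = 2·31798 + 10457
31798 = 3·10457 + 427
10457 = 24·427 + 209
427 = 2·209 + 9
209 = 23·9 + 2
9 = 4·2 + 1
2 = 2·1 + 0
gcd = 1, so the inverse exists. Back-substitute:
1 = 9 − 4·2
1 = −4·209 + 93·9
1 = 93·427 − 190·209
1 = −190·10457 + 4653·427
1 = 4653·31798 − 14149·10457
1 = −14149·74053 + 32951·31798
1 = 32951·253957 − 113002·74053
Thus 74053·(-113002) ≡ 1 (mod 253957); reducing, -113002 mod 253957 = 140955.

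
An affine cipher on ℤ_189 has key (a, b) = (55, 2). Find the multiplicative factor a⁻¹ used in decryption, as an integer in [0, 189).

55

Run Euclid on (189, 55):
189 = 3·55 + 24
55 = 2·24 + 7
24 = 3·7 + 3
7 = 2·3 + 1
3 = 3·1 + 0
The gcd is 1. Working backward:
1 = 7 − 2·3
1 = −2·24 + 7·7
1 = 7·55 − 16·24
1 = −16·189 + 55·55
So 55·55 ≡ 1 (mod 189).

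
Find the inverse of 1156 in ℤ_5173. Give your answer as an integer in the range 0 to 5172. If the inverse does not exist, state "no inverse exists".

Extended Euclidean algorithm:
5173 = 4×1156 + 549
1156 = 2×549 + 58
549 = 9×58 + 27
58 = 2×27 + 4
27 = 6×4 + 3
4 = 1×3 + 1
3 = 3×1 + 0
The gcd is 1. Working backward:
1 = 4 − 3
1 = −27 + 7·4
1 = 7·58 − 15·27
1 = −15·549 + 142·58
1 = 142·1156 − 299·549
1 = −299·5173 + 1338·1156
So 1156·1338 ≡ 1 (mod 5173).

1338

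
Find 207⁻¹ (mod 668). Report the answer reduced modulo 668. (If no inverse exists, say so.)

71

gcd(668, 207) by repeated division:
668 = 3×207 + 47
207 = 4×47 + 19
47 = 2×19 + 9
19 = 2×9 + 1
9 = 9×1 + 0
gcd = 1, so the inverse exists. Back-substitute:
1 = 19 − 2·9
1 = −2·47 + 5·19
1 = 5·207 − 22·47
1 = −22·668 + 71·207
So 207·71 ≡ 1 (mod 668).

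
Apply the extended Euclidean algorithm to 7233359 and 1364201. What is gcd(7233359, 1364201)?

1

Repeated division:
7233359 = 5×1364201 + 412354
1364201 = 3×412354 + 127139
412354 = 3×127139 + 30937
127139 = 4×30937 + 3391
30937 = 9×3391 + 418
3391 = 8×418 + 47
418 = 8×47 + 42
47 = 1×42 + 5
42 = 8×5 + 2
5 = 2×2 + 1
2 = 2×1 + 0
gcd(7233359, 1364201) = 1.
Express as a combination:
1 = 5 − 2·2
1 = −2·42 + 17·5
1 = 17·47 − 19·42
1 = −19·418 + 169·47
1 = 169·3391 − 1371·418
1 = −1371·30937 + 12508·3391
1 = 12508·127139 − 51403·30937
1 = −51403·412354 + 166717·127139
1 = 166717·1364201 − 551554·412354
1 = −551554·7233359 + 2924487·1364201
So 1 = (-551554)·7233359 + (2924487)·1364201.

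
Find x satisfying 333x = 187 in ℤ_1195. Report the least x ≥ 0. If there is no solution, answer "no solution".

869

First find gcd(333, 1195):
1195 = 3×333 + 196
333 = 1×196 + 137
196 = 1×137 + 59
137 = 2×59 + 19
59 = 3×19 + 2
19 = 9×2 + 1
2 = 2×1 + 0
gcd = 1, so a unique solution mod 1195 exists.
Back-substitute for the Bézout coefficients:
1 = 19 − 9·2
1 = −9·59 + 28·19
1 = 28·137 − 65·59
1 = −65·196 + 93·137
1 = 93·333 − 158·196
1 = −158·1195 + 567·333
So 333·(567) ≡ 1 (mod 1195), giving 333⁻¹ ≡ 567.
x ≡ 333⁻¹·187 ≡ 567·187 ≡ 869 (mod 1195).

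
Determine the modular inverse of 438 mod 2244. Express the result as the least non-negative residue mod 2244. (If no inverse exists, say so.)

no inverse exists

Euclidean algorithm on 2244, 438:
2244 = 5*438 + 54
438 = 8*54 + 6
54 = 9*6 + 0
Since gcd = 6 > 1, 438 is not a unit mod 2244.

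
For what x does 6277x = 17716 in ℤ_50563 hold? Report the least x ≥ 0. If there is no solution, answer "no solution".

First find gcd(6277, 50563):
50563 = 8*6277 + 347
6277 = 18*347 + 31
347 = 11*31 + 6
31 = 5*6 + 1
6 = 6*1 + 0
gcd = 1, so a unique solution mod 50563 exists.
Back-substitute for the Bézout coefficients:
1 = 31 − 5·6
1 = −5·347 + 56·31
1 = 56·6277 − 1013·347
1 = −1013·50563 + 8160·6277
So 6277·(8160) ≡ 1 (mod 50563), giving 6277⁻¹ ≡ 8160.
x ≡ 6277⁻¹·17716 ≡ 8160·17716 ≡ 2943 (mod 50563).

2943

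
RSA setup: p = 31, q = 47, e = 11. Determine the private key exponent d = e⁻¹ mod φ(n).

251

φ(n) = (p−1)(q−1) = 30·46 = 1380.
Need d with 11·d ≡ 1 (mod 1380). Apply the extended Euclidean algorithm:
1380 = 125*11 + 5
11 = 2*5 + 1
5 = 5*1 + 0
Back-substitute:
1 = 11 − 2·5
1 = −2·1380 + 251·11
So 11·251 ≡ 1 (mod 1380), hence d = 251.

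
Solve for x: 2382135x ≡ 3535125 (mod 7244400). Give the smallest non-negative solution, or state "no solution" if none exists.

First find gcd(2382135, 7244400):
7244400 = 3*2382135 + 97995
2382135 = 24*97995 + 30255
97995 = 3*30255 + 7230
30255 = 4*7230 + 1335
7230 = 5*1335 + 555
1335 = 2*555 + 225
555 = 2*225 + 105
225 = 2*105 + 15
105 = 7*15 + 0
gcd = 15 and 15 | 3535125, so solutions exist. Divide through by 15: 158809x ≡ 235675 (mod 482960).
Now find 158809⁻¹ mod 482960:
482960 = 3·158809 + 6533
158809 = 24·6533 + 2017
6533 = 3·2017 + 482
2017 = 4·482 + 89
482 = 5·89 + 37
89 = 2·37 + 15
37 = 2·15 + 7
15 = 2·7 + 1
7 = 7·1 + 0
Back-substitute:
1 = 15 − 2·7
1 = −2·37 + 5·15
1 = 5·89 − 12·37
1 = −12·482 + 65·89
1 = 65·2017 − 272·482
1 = −272·6533 + 881·2017
1 = 881·158809 − 21416·6533
1 = −21416·482960 + 65129·158809
So 158809⁻¹ ≡ 65129 (mod 482960).
Then x ≡ 65129·235675 ≡ 325315 (mod 482960); the smallest non-negative solution is x = 325315.

325315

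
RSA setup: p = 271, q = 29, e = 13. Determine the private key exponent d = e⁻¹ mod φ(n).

6397

φ(n) = (p−1)(q−1) = 270·28 = 7560.
Need d with 13·d ≡ 1 (mod 7560). Apply the extended Euclidean algorithm:
7560 = 581×13 + 7
13 = 1×7 + 6
7 = 1×6 + 1
6 = 6×1 + 0
Back-substitute:
1 = 7 − 6
1 = −13 + 2·7
1 = 2·7560 − 1163·13
So 13·(-1163) ≡ 1 (mod 7560), hence d ≡ -1163 ≡ 6397 (mod 7560).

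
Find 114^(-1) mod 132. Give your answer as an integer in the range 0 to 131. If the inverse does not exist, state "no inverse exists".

Euclidean algorithm on 132, 114:
132 = 1*114 + 18
114 = 6*18 + 6
18 = 3*6 + 0
Since gcd = 6 > 1, 114 is not a unit mod 132.

no inverse exists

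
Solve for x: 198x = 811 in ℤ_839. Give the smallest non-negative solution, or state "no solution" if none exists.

First find gcd(198, 839):
839 = 4*198 + 47
198 = 4*47 + 10
47 = 4*10 + 7
10 = 1*7 + 3
7 = 2*3 + 1
3 = 3*1 + 0
gcd = 1, so a unique solution mod 839 exists.
Back-substitute for the Bézout coefficients:
1 = 7 − 2·3
1 = −2·10 + 3·7
1 = 3·47 − 14·10
1 = −14·198 + 59·47
1 = 59·839 − 250·198
So 198·(-250) ≡ 1 (mod 839), giving 198⁻¹ ≡ 589.
x ≡ 198⁻¹·811 ≡ 589·811 ≡ 288 (mod 839).

288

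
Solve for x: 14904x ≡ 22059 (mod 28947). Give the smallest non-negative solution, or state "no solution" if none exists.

First find gcd(14904, 28947):
28947 = 1×14904 + 14043
14904 = 1×14043 + 861
14043 = 16×861 + 267
861 = 3×267 + 60
267 = 4×60 + 27
60 = 2×27 + 6
27 = 4×6 + 3
6 = 2×3 + 0
gcd = 3 and 3 | 22059, so solutions exist. Divide through by 3: 4968x ≡ 7353 (mod 9649).
Now find 4968⁻¹ mod 9649:
9649 = 1×4968 + 4681
4968 = 1×4681 + 287
4681 = 16×287 + 89
287 = 3×89 + 20
89 = 4×20 + 9
20 = 2×9 + 2
9 = 4×2 + 1
2 = 2×1 + 0
Back-substitute:
1 = 9 − 4·2
1 = −4·20 + 9·9
1 = 9·89 − 40·20
1 = −40·287 + 129·89
1 = 129·4681 − 2104·287
1 = −2104·4968 + 2233·4681
1 = 2233·9649 − 4337·4968
So 4968·(-4337) ≡ 1 (mod 9649), i.e. 4968⁻¹ ≡ 5312.
Then x ≡ 5312·7353 ≡ 9633 (mod 9649); the smallest non-negative solution is x = 9633.

9633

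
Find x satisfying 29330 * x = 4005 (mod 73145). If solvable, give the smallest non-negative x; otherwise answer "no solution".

12856

First find gcd(29330, 73145):
73145 = 2×29330 + 14485
29330 = 2×14485 + 360
14485 = 40×360 + 85
360 = 4×85 + 20
85 = 4×20 + 5
20 = 4×5 + 0
gcd = 5 and 5 | 4005, so solutions exist. Divide through by 5: 5866x ≡ 801 (mod 14629).
Now find 5866⁻¹ mod 14629:
14629 = 2*5866 + 2897
5866 = 2*2897 + 72
2897 = 40*72 + 17
72 = 4*17 + 4
17 = 4*4 + 1
4 = 4*1 + 0
Back-substitute:
1 = 17 − 4·4
1 = −4·72 + 17·17
1 = 17·2897 − 684·72
1 = −684·5866 + 1385·2897
1 = 1385·14629 − 3454·5866
So 5866·(-3454) ≡ 1 (mod 14629), i.e. 5866⁻¹ ≡ 11175.
Then x ≡ 11175·801 ≡ 12856 (mod 14629); the smallest non-negative solution is x = 12856.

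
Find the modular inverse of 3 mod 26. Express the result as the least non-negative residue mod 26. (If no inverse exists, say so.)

9

Extended Euclidean algorithm:
26 = 8*3 + 2
3 = 1*2 + 1
2 = 2*1 + 0
The gcd is 1. Working backward:
1 = 3 − 2
1 = −26 + 9·3
So 3·9 ≡ 1 (mod 26).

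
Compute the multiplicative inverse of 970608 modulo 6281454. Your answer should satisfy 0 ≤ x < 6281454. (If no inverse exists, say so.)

Euclidean algorithm on 6281454, 970608:
6281454 = 6*970608 + 457806
970608 = 2*457806 + 54996
457806 = 8*54996 + 17838
54996 = 3*17838 + 1482
17838 = 12*1482 + 54
1482 = 27*54 + 24
54 = 2*24 + 6
24 = 4*6 + 0
The gcd is 6, not 1, hence no inverse exists.

no inverse exists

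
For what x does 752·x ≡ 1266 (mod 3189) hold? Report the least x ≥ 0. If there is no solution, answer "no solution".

First find gcd(752, 3189):
3189 = 4×752 + 181
752 = 4×181 + 28
181 = 6×28 + 13
28 = 2×13 + 2
13 = 6×2 + 1
2 = 2×1 + 0
gcd = 1, so a unique solution mod 3189 exists.
Back-substitute for the Bézout coefficients:
1 = 13 − 6·2
1 = −6·28 + 13·13
1 = 13·181 − 84·28
1 = −84·752 + 349·181
1 = 349·3189 − 1480·752
So 752·(-1480) ≡ 1 (mod 3189), giving 752⁻¹ ≡ 1709.
x ≡ 752⁻¹·1266 ≡ 1709·1266 ≡ 1452 (mod 3189).

1452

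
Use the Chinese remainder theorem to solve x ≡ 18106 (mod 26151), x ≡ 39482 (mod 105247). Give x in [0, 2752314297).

1070927707

Write x = 18106 + 26151·k. Then 26151·k ≡ 39482 − 18106 ≡ 21376 (mod 105247).
Need 26151⁻¹ mod 105247. Extended Euclid on (105247, 26151):
105247 = 4·26151 + 643
26151 = 40·643 + 431
643 = 1·431 + 212
431 = 2·212 + 7
212 = 30·7 + 2
7 = 3·2 + 1
2 = 2·1 + 0
Back-substitute:
1 = 7 − 3·2
1 = −3·212 + 91·7
1 = 91·431 − 185·212
1 = −185·643 + 276·431
1 = 276·26151 − 11225·643
1 = −11225·105247 + 45176·26151
26151⁻¹ ≡ 45176 (mod 105247), so k ≡ 45176·21376 ≡ 40951 (mod 105247).
x = 18106 + 26151·40951 = 1070927707.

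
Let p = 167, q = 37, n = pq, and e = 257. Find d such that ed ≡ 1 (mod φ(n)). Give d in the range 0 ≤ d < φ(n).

φ(n) = (p−1)(q−1) = 166·36 = 5976.
Need d with 257·d ≡ 1 (mod 5976). Apply the extended Euclidean algorithm:
5976 = 23×257 + 65
257 = 3×65 + 62
65 = 1×62 + 3
62 = 20×3 + 2
3 = 1×2 + 1
2 = 2×1 + 0
Back-substitute:
1 = 3 − 2
1 = −62 + 21·3
1 = 21·65 − 22·62
1 = −22·257 + 87·65
1 = 87·5976 − 2023·257
So 257·(-2023) ≡ 1 (mod 5976), hence d ≡ -2023 ≡ 3953 (mod 5976).

3953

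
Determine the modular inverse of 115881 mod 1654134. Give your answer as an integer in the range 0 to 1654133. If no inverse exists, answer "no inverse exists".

Euclidean algorithm on 1654134, 115881:
1654134 = 14·115881 + 31800
115881 = 3·31800 + 20481
31800 = 1·20481 + 11319
20481 = 1·11319 + 9162
11319 = 1·9162 + 2157
9162 = 4·2157 + 534
2157 = 4·534 + 21
534 = 25·21 + 9
21 = 2·9 + 3
9 = 3·3 + 0
Since gcd = 3 > 1, 115881 is not a unit mod 1654134.

no inverse exists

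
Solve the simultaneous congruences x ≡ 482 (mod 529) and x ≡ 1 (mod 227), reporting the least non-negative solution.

Write x = 482 + 529·k. Then 529·k ≡ 1 − 482 ≡ 200 (mod 227).
Need 529⁻¹ mod 227. Extended Euclid on (227, 75):
227 = 3·75 + 2
75 = 37·2 + 1
2 = 2·1 + 0
Back-substitute:
1 = 75 − 37·2
1 = −37·227 + 112·75
529⁻¹ ≡ 112 (mod 227), so k ≡ 112·200 ≡ 154 (mod 227).
x = 482 + 529·154 = 81948.

81948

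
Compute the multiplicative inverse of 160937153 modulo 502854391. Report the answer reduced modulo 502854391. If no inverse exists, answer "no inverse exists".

no inverse exists

Euclidean algorithm on 502854391, 160937153:
502854391 = 3·160937153 + 20042932
160937153 = 8·20042932 + 593697
20042932 = 33·593697 + 450931
593697 = 1·450931 + 142766
450931 = 3·142766 + 22633
142766 = 6·22633 + 6968
22633 = 3·6968 + 1729
6968 = 4·1729 + 52
1729 = 33·52 + 13
52 = 4·13 + 0
Since gcd = 13 > 1, 160937153 is not a unit mod 502854391.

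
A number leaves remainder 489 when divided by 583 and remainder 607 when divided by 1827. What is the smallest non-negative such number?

Write x = 489 + 583·k. Then 583·k ≡ 607 − 489 ≡ 118 (mod 1827).
Need 583⁻¹ mod 1827. Extended Euclid on (1827, 583):
1827 = 3×583 + 78
583 = 7×78 + 37
78 = 2×37 + 4
37 = 9×4 + 1
4 = 4×1 + 0
Back-substitute:
1 = 37 − 9·4
1 = −9·78 + 19·37
1 = 19·583 − 142·78
1 = −142·1827 + 445·583
583⁻¹ ≡ 445 (mod 1827), so k ≡ 445·118 ≡ 1354 (mod 1827).
x = 489 + 583·1354 = 789871.

789871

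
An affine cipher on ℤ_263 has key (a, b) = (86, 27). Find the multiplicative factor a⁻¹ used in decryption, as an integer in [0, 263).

52

Apply the Euclidean algorithm to 263 and 86:
263 = 3·86 + 5
86 = 17·5 + 1
5 = 5·1 + 0
Since gcd(86, 263) = 1, back-substitute to write 1 as a combination:
1 = 86 − 17·5
1 = −17·263 + 52·86
So 86·52 ≡ 1 (mod 263).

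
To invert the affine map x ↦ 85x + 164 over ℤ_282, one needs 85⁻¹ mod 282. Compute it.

73

Apply the Euclidean algorithm to 282 and 85:
282 = 3*85 + 27
85 = 3*27 + 4
27 = 6*4 + 3
4 = 1*3 + 1
3 = 3*1 + 0
Since gcd(85, 282) = 1, back-substitute to write 1 as a combination:
1 = 4 − 3
1 = −27 + 7·4
1 = 7·85 − 22·27
1 = −22·282 + 73·85
So 85·73 ≡ 1 (mod 282).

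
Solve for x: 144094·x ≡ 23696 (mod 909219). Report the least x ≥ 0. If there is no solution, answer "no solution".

First find gcd(144094, 909219):
909219 = 6·144094 + 44655
144094 = 3·44655 + 10129
44655 = 4·10129 + 4139
10129 = 2·4139 + 1851
4139 = 2·1851 + 437
1851 = 4·437 + 103
437 = 4·103 + 25
103 = 4·25 + 3
25 = 8·3 + 1
3 = 3·1 + 0
gcd = 1, so a unique solution mod 909219 exists.
Back-substitute for the Bézout coefficients:
1 = 25 − 8·3
1 = −8·103 + 33·25
1 = 33·437 − 140·103
1 = −140·1851 + 593·437
1 = 593·4139 − 1326·1851
1 = −1326·10129 + 3245·4139
1 = 3245·44655 − 14306·10129
1 = −14306·144094 + 46163·44655
1 = 46163·909219 − 291284·144094
So 144094·(-291284) ≡ 1 (mod 909219), giving 144094⁻¹ ≡ 617935.
x ≡ 144094⁻¹·23696 ≡ 617935·23696 ≡ 524984 (mod 909219).

524984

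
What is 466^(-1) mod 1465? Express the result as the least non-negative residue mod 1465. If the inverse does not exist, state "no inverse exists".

Apply the Euclidean algorithm to 1465 and 466:
1465 = 3·466 + 67
466 = 6·67 + 64
67 = 1·64 + 3
64 = 21·3 + 1
3 = 3·1 + 0
Since gcd(466, 1465) = 1, back-substitute to write 1 as a combination:
1 = 64 − 21·3
1 = −21·67 + 22·64
1 = 22·466 − 153·67
1 = −153·1465 + 481·466
So 466·481 ≡ 1 (mod 1465).

481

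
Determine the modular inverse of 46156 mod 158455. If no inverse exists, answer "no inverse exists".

no inverse exists

Euclidean algorithm on 158455, 46156:
158455 = 3·46156 + 19987
46156 = 2·19987 + 6182
19987 = 3·6182 + 1441
6182 = 4·1441 + 418
1441 = 3·418 + 187
418 = 2·187 + 44
187 = 4·44 + 11
44 = 4·11 + 0
Since gcd = 11 > 1, 46156 is not a unit mod 158455.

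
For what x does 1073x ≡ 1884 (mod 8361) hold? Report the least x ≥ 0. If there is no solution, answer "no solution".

First find gcd(1073, 8361):
8361 = 7×1073 + 850
1073 = 1×850 + 223
850 = 3×223 + 181
223 = 1×181 + 42
181 = 4×42 + 13
42 = 3×13 + 3
13 = 4×3 + 1
3 = 3×1 + 0
gcd = 1, so a unique solution mod 8361 exists.
Back-substitute for the Bézout coefficients:
1 = 13 − 4·3
1 = −4·42 + 13·13
1 = 13·181 − 56·42
1 = −56·223 + 69·181
1 = 69·850 − 263·223
1 = −263·1073 + 332·850
1 = 332·8361 − 2587·1073
So 1073·(-2587) ≡ 1 (mod 8361), giving 1073⁻¹ ≡ 5774.
x ≡ 1073⁻¹·1884 ≡ 5774·1884 ≡ 555 (mod 8361).

555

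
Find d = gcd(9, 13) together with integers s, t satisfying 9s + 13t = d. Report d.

1

Euclidean algorithm:
13 = 1*9 + 4
9 = 2*4 + 1
4 = 4*1 + 0
gcd(9, 13) = 1.
Back-substituting:
1 = 9 − 2·4
1 = −2·13 + 3·9
So 1 = (-2)·13 + (3)·9.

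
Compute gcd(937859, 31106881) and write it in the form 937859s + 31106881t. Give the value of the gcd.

13

Apply Euclid's algorithm to 31106881 and 937859:
31106881 = 33×937859 + 157534
937859 = 5×157534 + 150189
157534 = 1×150189 + 7345
150189 = 20×7345 + 3289
7345 = 2×3289 + 767
3289 = 4×767 + 221
767 = 3×221 + 104
221 = 2×104 + 13
104 = 8×13 + 0
gcd(937859, 31106881) = 13.
Express as a combination:
13 = 221 − 2·104
13 = −2·767 + 7·221
13 = 7·3289 − 30·767
13 = −30·7345 + 67·3289
13 = 67·150189 − 1370·7345
13 = −1370·157534 + 1437·150189
13 = 1437·937859 − 8555·157534
13 = −8555·31106881 + 283752·937859
So 13 = (-8555)·31106881 + (283752)·937859.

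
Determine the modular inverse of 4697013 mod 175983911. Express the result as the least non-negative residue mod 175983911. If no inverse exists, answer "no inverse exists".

116823282

gcd(175983911, 4697013) by repeated division:
175983911 = 37·4697013 + 2194430
4697013 = 2·2194430 + 308153
2194430 = 7·308153 + 37359
308153 = 8·37359 + 9281
37359 = 4·9281 + 235
9281 = 39·235 + 116
235 = 2·116 + 3
116 = 38·3 + 2
3 = 1·2 + 1
2 = 2·1 + 0
The gcd is 1. Working backward:
1 = 3 − 2
1 = −116 + 39·3
1 = 39·235 − 79·116
1 = −79·9281 + 3120·235
1 = 3120·37359 − 12559·9281
1 = −12559·308153 + 103592·37359
1 = 103592·2194430 − 737703·308153
1 = −737703·4697013 + 1578998·2194430
1 = 1578998·175983911 − 59160629·4697013
So 4697013·(-59160629) ≡ 1 (mod 175983911), and -59160629 ≡ 116823282 (mod 175983911).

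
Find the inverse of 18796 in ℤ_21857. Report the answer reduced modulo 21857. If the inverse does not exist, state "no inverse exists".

Apply the Euclidean algorithm to 21857 and 18796:
21857 = 1×18796 + 3061
18796 = 6×3061 + 430
3061 = 7×430 + 51
430 = 8×51 + 22
51 = 2×22 + 7
22 = 3×7 + 1
7 = 7×1 + 0
Since gcd(18796, 21857) = 1, back-substitute to write 1 as a combination:
1 = 22 − 3·7
1 = −3·51 + 7·22
1 = 7·430 − 59·51
1 = −59·3061 + 420·430
1 = 420·18796 − 2579·3061
1 = −2579·21857 + 2999·18796
So 18796·2999 ≡ 1 (mod 21857).

2999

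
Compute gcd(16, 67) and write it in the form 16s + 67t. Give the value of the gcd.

Repeated division:
67 = 4*16 + 3
16 = 5*3 + 1
3 = 3*1 + 0
gcd(16, 67) = 1.
Express as a combination:
1 = 16 − 5·3
1 = −5·67 + 21·16
So 1 = (-5)·67 + (21)·16.

1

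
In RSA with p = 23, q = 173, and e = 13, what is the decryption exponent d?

φ(n) = (p−1)(q−1) = 22·172 = 3784.
Need d with 13·d ≡ 1 (mod 3784). Apply the extended Euclidean algorithm:
3784 = 291×13 + 1
13 = 13×1 + 0
Back-substitute:
1 = 3784 − 291·13
So 13·(-291) ≡ 1 (mod 3784), hence d ≡ -291 ≡ 3493 (mod 3784).

3493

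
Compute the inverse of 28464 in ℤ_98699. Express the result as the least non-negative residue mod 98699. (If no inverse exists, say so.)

3041

Apply the Euclidean algorithm to 98699 and 28464:
98699 = 3×28464 + 13307
28464 = 2×13307 + 1850
13307 = 7×1850 + 357
1850 = 5×357 + 65
357 = 5×65 + 32
65 = 2×32 + 1
32 = 32×1 + 0
Since gcd(28464, 98699) = 1, back-substitute to write 1 as a combination:
1 = 65 − 2·32
1 = −2·357 + 11·65
1 = 11·1850 − 57·357
1 = −57·13307 + 410·1850
1 = 410·28464 − 877·13307
1 = −877·98699 + 3041·28464
So 28464·3041 ≡ 1 (mod 98699).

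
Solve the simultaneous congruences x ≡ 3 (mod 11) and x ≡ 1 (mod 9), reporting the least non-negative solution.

Write x = 3 + 11·k. Then 11·k ≡ 1 − 3 ≡ 7 (mod 9).
Need 11⁻¹ mod 9. Extended Euclid on (9, 2):
9 = 4*2 + 1
2 = 2*1 + 0
Back-substitute:
1 = 9 − 4·2
11⁻¹ ≡ 5 (mod 9), so k ≡ 5·7 ≡ 8 (mod 9).
x = 3 + 11·8 = 91.

91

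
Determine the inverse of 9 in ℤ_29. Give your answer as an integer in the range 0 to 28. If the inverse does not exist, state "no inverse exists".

13

Apply the Euclidean algorithm to 29 and 9:
29 = 3*9 + 2
9 = 4*2 + 1
2 = 2*1 + 0
The gcd is 1. Working backward:
1 = 9 − 4·2
1 = −4·29 + 13·9
So 9·13 ≡ 1 (mod 29).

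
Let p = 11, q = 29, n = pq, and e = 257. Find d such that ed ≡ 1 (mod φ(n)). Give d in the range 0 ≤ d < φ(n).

73

φ(n) = (p−1)(q−1) = 10·28 = 280.
Need d with 257·d ≡ 1 (mod 280). Apply the extended Euclidean algorithm:
280 = 1*257 + 23
257 = 11*23 + 4
23 = 5*4 + 3
4 = 1*3 + 1
3 = 3*1 + 0
Back-substitute:
1 = 4 − 3
1 = −23 + 6·4
1 = 6·257 − 67·23
1 = −67·280 + 73·257
So 257·73 ≡ 1 (mod 280), hence d = 73.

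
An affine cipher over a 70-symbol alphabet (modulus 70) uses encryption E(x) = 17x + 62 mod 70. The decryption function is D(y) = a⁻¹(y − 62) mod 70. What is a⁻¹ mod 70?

Run Euclid on (70, 17):
70 = 4·17 + 2
17 = 8·2 + 1
2 = 2·1 + 0
Since gcd(17, 70) = 1, back-substitute to write 1 as a combination:
1 = 17 − 8·2
1 = −8·70 + 33·17
So 17·33 ≡ 1 (mod 70).

33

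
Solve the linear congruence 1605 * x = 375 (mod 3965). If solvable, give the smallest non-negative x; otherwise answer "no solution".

771

First find gcd(1605, 3965):
3965 = 2*1605 + 755
1605 = 2*755 + 95
755 = 7*95 + 90
95 = 1*90 + 5
90 = 18*5 + 0
gcd = 5 and 5 | 375, so solutions exist. Divide through by 5: 321x ≡ 75 (mod 793).
Now find 321⁻¹ mod 793:
793 = 2×321 + 151
321 = 2×151 + 19
151 = 7×19 + 18
19 = 1×18 + 1
18 = 18×1 + 0
Back-substitute:
1 = 19 − 18
1 = −151 + 8·19
1 = 8·321 − 17·151
1 = −17·793 + 42·321
So 321⁻¹ ≡ 42 (mod 793).
Then x ≡ 42·75 ≡ 771 (mod 793); the smallest non-negative solution is x = 771.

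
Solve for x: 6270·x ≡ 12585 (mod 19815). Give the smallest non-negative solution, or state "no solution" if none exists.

1244

First find gcd(6270, 19815):
19815 = 3*6270 + 1005
6270 = 6*1005 + 240
1005 = 4*240 + 45
240 = 5*45 + 15
45 = 3*15 + 0
gcd = 15 and 15 | 12585, so solutions exist. Divide through by 15: 418x ≡ 839 (mod 1321).
Now find 418⁻¹ mod 1321:
1321 = 3×418 + 67
418 = 6×67 + 16
67 = 4×16 + 3
16 = 5×3 + 1
3 = 3×1 + 0
Back-substitute:
1 = 16 − 5·3
1 = −5·67 + 21·16
1 = 21·418 − 131·67
1 = −131·1321 + 414·418
So 418⁻¹ ≡ 414 (mod 1321).
Then x ≡ 414·839 ≡ 1244 (mod 1321); the smallest non-negative solution is x = 1244.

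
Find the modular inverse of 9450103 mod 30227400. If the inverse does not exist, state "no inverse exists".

20261167

Run Euclid on (30227400, 9450103):
30227400 = 3*9450103 + 1877091
9450103 = 5*1877091 + 64648
1877091 = 29*64648 + 2299
64648 = 28*2299 + 276
2299 = 8*276 + 91
276 = 3*91 + 3
91 = 30*3 + 1
3 = 3*1 + 0
gcd = 1, so the inverse exists. Back-substitute:
1 = 91 − 30·3
1 = −30·276 + 91·91
1 = 91·2299 − 758·276
1 = −758·64648 + 21315·2299
1 = 21315·1877091 − 618893·64648
1 = −618893·9450103 + 3115780·1877091
1 = 3115780·30227400 − 9966233·9450103
Thus 9450103·(-9966233) ≡ 1 (mod 30227400); reducing, -9966233 mod 30227400 = 20261167.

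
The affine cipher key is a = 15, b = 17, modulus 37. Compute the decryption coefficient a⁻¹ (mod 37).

Run Euclid on (37, 15):
37 = 2*15 + 7
15 = 2*7 + 1
7 = 7*1 + 0
gcd = 1, so the inverse exists. Back-substitute:
1 = 15 − 2·7
1 = −2·37 + 5·15
So 15·5 ≡ 1 (mod 37).

5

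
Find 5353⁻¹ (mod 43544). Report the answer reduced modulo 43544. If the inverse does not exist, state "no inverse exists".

42153

Apply the Euclidean algorithm to 43544 and 5353:
43544 = 8×5353 + 720
5353 = 7×720 + 313
720 = 2×313 + 94
313 = 3×94 + 31
94 = 3×31 + 1
31 = 31×1 + 0
Since gcd(5353, 43544) = 1, back-substitute to write 1 as a combination:
1 = 94 − 3·31
1 = −3·313 + 10·94
1 = 10·720 − 23·313
1 = −23·5353 + 171·720
1 = 171·43544 − 1391·5353
Hence 5353⁻¹ ≡ -1391 ≡ 42153 (mod 43544).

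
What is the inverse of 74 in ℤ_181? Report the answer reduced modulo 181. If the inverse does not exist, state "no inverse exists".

Run Euclid on (181, 74):
181 = 2×74 + 33
74 = 2×33 + 8
33 = 4×8 + 1
8 = 8×1 + 0
gcd = 1, so the inverse exists. Back-substitute:
1 = 33 − 4·8
1 = −4·74 + 9·33
1 = 9·181 − 22·74
So 74·(-22) ≡ 1 (mod 181), and -22 ≡ 159 (mod 181).

159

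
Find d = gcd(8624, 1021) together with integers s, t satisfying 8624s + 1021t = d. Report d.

1

Euclidean algorithm:
8624 = 8*1021 + 456
1021 = 2*456 + 109
456 = 4*109 + 20
109 = 5*20 + 9
20 = 2*9 + 2
9 = 4*2 + 1
2 = 2*1 + 0
gcd(8624, 1021) = 1.
Working backward:
1 = 9 − 4·2
1 = −4·20 + 9·9
1 = 9·109 − 49·20
1 = −49·456 + 205·109
1 = 205·1021 − 459·456
1 = −459·8624 + 3877·1021
So 1 = (-459)·8624 + (3877)·1021.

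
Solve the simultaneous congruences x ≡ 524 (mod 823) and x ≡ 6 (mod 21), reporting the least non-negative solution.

Write x = 524 + 823·k. Then 823·k ≡ 6 − 524 ≡ 7 (mod 21).
Need 823⁻¹ mod 21. Extended Euclid on (21, 4):
21 = 5*4 + 1
4 = 4*1 + 0
Back-substitute:
1 = 21 − 5·4
823⁻¹ ≡ 16 (mod 21), so k ≡ 16·7 ≡ 7 (mod 21).
x = 524 + 823·7 = 6285.

6285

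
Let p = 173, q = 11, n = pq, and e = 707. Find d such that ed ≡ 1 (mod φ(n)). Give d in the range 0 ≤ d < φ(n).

φ(n) = (p−1)(q−1) = 172·10 = 1720.
Need d with 707·d ≡ 1 (mod 1720). Apply the extended Euclidean algorithm:
1720 = 2*707 + 306
707 = 2*306 + 95
306 = 3*95 + 21
95 = 4*21 + 11
21 = 1*11 + 10
11 = 1*10 + 1
10 = 10*1 + 0
Back-substitute:
1 = 11 − 10
1 = −21 + 2·11
1 = 2·95 − 9·21
1 = −9·306 + 29·95
1 = 29·707 − 67·306
1 = −67·1720 + 163·707
So 707·163 ≡ 1 (mod 1720), hence d = 163.

163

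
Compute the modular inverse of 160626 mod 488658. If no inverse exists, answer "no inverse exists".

no inverse exists

Euclidean algorithm on 488658, 160626:
488658 = 3*160626 + 6780
160626 = 23*6780 + 4686
6780 = 1*4686 + 2094
4686 = 2*2094 + 498
2094 = 4*498 + 102
498 = 4*102 + 90
102 = 1*90 + 12
90 = 7*12 + 6
12 = 2*6 + 0
The gcd is 6, not 1, hence no inverse exists.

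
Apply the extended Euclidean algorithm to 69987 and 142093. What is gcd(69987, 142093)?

Euclidean algorithm:
142093 = 2*69987 + 2119
69987 = 33*2119 + 60
2119 = 35*60 + 19
60 = 3*19 + 3
19 = 6*3 + 1
3 = 3*1 + 0
gcd(69987, 142093) = 1.
Back-substituting:
1 = 19 − 6·3
1 = −6·60 + 19·19
1 = 19·2119 − 671·60
1 = −671·69987 + 22162·2119
1 = 22162·142093 − 44995·69987
So 1 = (22162)·142093 + (-44995)·69987.

1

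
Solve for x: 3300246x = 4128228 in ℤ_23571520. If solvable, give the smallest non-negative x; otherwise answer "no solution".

6676758

First find gcd(3300246, 23571520):
23571520 = 7*3300246 + 469798
3300246 = 7*469798 + 11660
469798 = 40*11660 + 3398
11660 = 3*3398 + 1466
3398 = 2*1466 + 466
1466 = 3*466 + 68
466 = 6*68 + 58
68 = 1*58 + 10
58 = 5*10 + 8
10 = 1*8 + 2
8 = 4*2 + 0
gcd = 2 and 2 | 4128228, so solutions exist. Divide through by 2: 1650123x ≡ 2064114 (mod 11785760).
Now find 1650123⁻¹ mod 11785760:
11785760 = 7*1650123 + 234899
1650123 = 7*234899 + 5830
234899 = 40*5830 + 1699
5830 = 3*1699 + 733
1699 = 2*733 + 233
733 = 3*233 + 34
233 = 6*34 + 29
34 = 1*29 + 5
29 = 5*5 + 4
5 = 1*4 + 1
4 = 4*1 + 0
Back-substitute:
1 = 5 − 4
1 = −29 + 6·5
1 = 6·34 − 7·29
1 = −7·233 + 48·34
1 = 48·733 − 151·233
1 = −151·1699 + 350·733
1 = 350·5830 − 1201·1699
1 = −1201·234899 + 48390·5830
1 = 48390·1650123 − 339931·234899
1 = −339931·11785760 + 2427907·1650123
So 1650123⁻¹ ≡ 2427907 (mod 11785760).
Then x ≡ 2427907·2064114 ≡ 6676758 (mod 11785760); the smallest non-negative solution is x = 6676758.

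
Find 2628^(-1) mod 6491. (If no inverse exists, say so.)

4478

Extended Euclidean algorithm:
6491 = 2·2628 + 1235
2628 = 2·1235 + 158
1235 = 7·158 + 129
158 = 1·129 + 29
129 = 4·29 + 13
29 = 2·13 + 3
13 = 4·3 + 1
3 = 3·1 + 0
Since gcd(2628, 6491) = 1, back-substitute to write 1 as a combination:
1 = 13 − 4·3
1 = −4·29 + 9·13
1 = 9·129 − 40·29
1 = −40·158 + 49·129
1 = 49·1235 − 383·158
1 = −383·2628 + 815·1235
1 = 815·6491 − 2013·2628
So 2628·(-2013) ≡ 1 (mod 6491), and -2013 ≡ 4478 (mod 6491).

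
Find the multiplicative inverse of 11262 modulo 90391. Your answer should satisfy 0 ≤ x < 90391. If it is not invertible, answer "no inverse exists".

85182

gcd(90391, 11262) by repeated division:
90391 = 8*11262 + 295
11262 = 38*295 + 52
295 = 5*52 + 35
52 = 1*35 + 17
35 = 2*17 + 1
17 = 17*1 + 0
gcd = 1, so the inverse exists. Back-substitute:
1 = 35 − 2·17
1 = −2·52 + 3·35
1 = 3·295 − 17·52
1 = −17·11262 + 649·295
1 = 649·90391 − 5209·11262
Thus 11262·(-5209) ≡ 1 (mod 90391); reducing, -5209 mod 90391 = 85182.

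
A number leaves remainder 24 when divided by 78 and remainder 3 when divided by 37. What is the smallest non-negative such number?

Write x = 24 + 78·k. Then 78·k ≡ 3 − 24 ≡ 16 (mod 37).
Need 78⁻¹ mod 37. Extended Euclid on (37, 4):
37 = 9×4 + 1
4 = 4×1 + 0
Back-substitute:
1 = 37 − 9·4
78⁻¹ ≡ 28 (mod 37), so k ≡ 28·16 ≡ 4 (mod 37).
x = 24 + 78·4 = 336.

336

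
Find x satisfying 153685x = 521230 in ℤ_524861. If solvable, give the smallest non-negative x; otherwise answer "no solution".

448928

First find gcd(153685, 524861):
524861 = 3×153685 + 63806
153685 = 2×63806 + 26073
63806 = 2×26073 + 11660
26073 = 2×11660 + 2753
11660 = 4×2753 + 648
2753 = 4×648 + 161
648 = 4×161 + 4
161 = 40×4 + 1
4 = 4×1 + 0
gcd = 1, so a unique solution mod 524861 exists.
Back-substitute for the Bézout coefficients:
1 = 161 − 40·4
1 = −40·648 + 161·161
1 = 161·2753 − 684·648
1 = −684·11660 + 2897·2753
1 = 2897·26073 − 6478·11660
1 = −6478·63806 + 15853·26073
1 = 15853·153685 − 38184·63806
1 = −38184·524861 + 130405·153685
So 153685·(130405) ≡ 1 (mod 524861), giving 153685⁻¹ ≡ 130405.
x ≡ 153685⁻¹·521230 ≡ 130405·521230 ≡ 448928 (mod 524861).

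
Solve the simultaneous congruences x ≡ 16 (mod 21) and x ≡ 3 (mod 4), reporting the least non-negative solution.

79

Write x = 16 + 21·k. Then 21·k ≡ 3 − 16 ≡ 3 (mod 4).
Need 21⁻¹ mod 4. Extended Euclid on (4, 1):
4 = 4·1 + 0
21⁻¹ ≡ 1 (mod 4), so k ≡ 1·3 ≡ 3 (mod 4).
x = 16 + 21·3 = 79.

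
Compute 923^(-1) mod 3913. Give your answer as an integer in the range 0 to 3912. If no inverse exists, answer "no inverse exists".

no inverse exists

Euclidean algorithm on 3913, 923:
3913 = 4*923 + 221
923 = 4*221 + 39
221 = 5*39 + 26
39 = 1*26 + 13
26 = 2*13 + 0
gcd(923, 3913) = 13 ≠ 1, so 923 has no multiplicative inverse modulo 3913.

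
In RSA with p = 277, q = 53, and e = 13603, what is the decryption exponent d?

φ(n) = (p−1)(q−1) = 276·52 = 14352.
Need d with 13603·d ≡ 1 (mod 14352). Apply the extended Euclidean algorithm:
14352 = 1×13603 + 749
13603 = 18×749 + 121
749 = 6×121 + 23
121 = 5×23 + 6
23 = 3×6 + 5
6 = 1×5 + 1
5 = 5×1 + 0
Back-substitute:
1 = 6 − 5
1 = −23 + 4·6
1 = 4·121 − 21·23
1 = −21·749 + 130·121
1 = 130·13603 − 2361·749
1 = −2361·14352 + 2491·13603
So 13603·2491 ≡ 1 (mod 14352), hence d = 2491.

2491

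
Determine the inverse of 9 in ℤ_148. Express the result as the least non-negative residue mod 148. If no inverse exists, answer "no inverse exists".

33

Run Euclid on (148, 9):
148 = 16*9 + 4
9 = 2*4 + 1
4 = 4*1 + 0
Since gcd(9, 148) = 1, back-substitute to write 1 as a combination:
1 = 9 − 2·4
1 = −2·148 + 33·9
So 9·33 ≡ 1 (mod 148).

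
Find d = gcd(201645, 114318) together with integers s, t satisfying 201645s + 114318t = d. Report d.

9

Apply Euclid's algorithm to 201645 and 114318:
201645 = 1*114318 + 87327
114318 = 1*87327 + 26991
87327 = 3*26991 + 6354
26991 = 4*6354 + 1575
6354 = 4*1575 + 54
1575 = 29*54 + 9
54 = 6*9 + 0
gcd(201645, 114318) = 9.
Express as a combination:
9 = 1575 − 29·54
9 = −29·6354 + 117·1575
9 = 117·26991 − 497·6354
9 = −497·87327 + 1608·26991
9 = 1608·114318 − 2105·87327
9 = −2105·201645 + 3713·114318
So 9 = (-2105)·201645 + (3713)·114318.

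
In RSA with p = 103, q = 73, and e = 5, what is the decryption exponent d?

1469

φ(n) = (p−1)(q−1) = 102·72 = 7344.
Need d with 5·d ≡ 1 (mod 7344). Apply the extended Euclidean algorithm:
7344 = 1468·5 + 4
5 = 1·4 + 1
4 = 4·1 + 0
Back-substitute:
1 = 5 − 4
1 = −7344 + 1469·5
So 5·1469 ≡ 1 (mod 7344), hence d = 1469.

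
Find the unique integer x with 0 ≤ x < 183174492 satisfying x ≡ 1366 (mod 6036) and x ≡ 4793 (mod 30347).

Write x = 1366 + 6036·k. Then 6036·k ≡ 4793 − 1366 ≡ 3427 (mod 30347).
Need 6036⁻¹ mod 30347. Extended Euclid on (30347, 6036):
30347 = 5×6036 + 167
6036 = 36×167 + 24
167 = 6×24 + 23
24 = 1×23 + 1
23 = 23×1 + 0
Back-substitute:
1 = 24 − 23
1 = −167 + 7·24
1 = 7·6036 − 253·167
1 = −253·30347 + 1272·6036
6036⁻¹ ≡ 1272 (mod 30347), so k ≡ 1272·3427 ≡ 19523 (mod 30347).
x = 1366 + 6036·19523 = 117842194.

117842194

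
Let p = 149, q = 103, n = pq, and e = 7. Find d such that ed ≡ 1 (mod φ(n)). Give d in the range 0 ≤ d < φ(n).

10783

φ(n) = (p−1)(q−1) = 148·102 = 15096.
Need d with 7·d ≡ 1 (mod 15096). Apply the extended Euclidean algorithm:
15096 = 2156×7 + 4
7 = 1×4 + 3
4 = 1×3 + 1
3 = 3×1 + 0
Back-substitute:
1 = 4 − 3
1 = −7 + 2·4
1 = 2·15096 − 4313·7
So 7·(-4313) ≡ 1 (mod 15096), hence d ≡ -4313 ≡ 10783 (mod 15096).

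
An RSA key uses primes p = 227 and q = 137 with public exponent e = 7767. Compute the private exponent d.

17127

φ(n) = (p−1)(q−1) = 226·136 = 30736.
Need d with 7767·d ≡ 1 (mod 30736). Apply the extended Euclidean algorithm:
30736 = 3*7767 + 7435
7767 = 1*7435 + 332
7435 = 22*332 + 131
332 = 2*131 + 70
131 = 1*70 + 61
70 = 1*61 + 9
61 = 6*9 + 7
9 = 1*7 + 2
7 = 3*2 + 1
2 = 2*1 + 0
Back-substitute:
1 = 7 − 3·2
1 = −3·9 + 4·7
1 = 4·61 − 27·9
1 = −27·70 + 31·61
1 = 31·131 − 58·70
1 = −58·332 + 147·131
1 = 147·7435 − 3292·332
1 = −3292·7767 + 3439·7435
1 = 3439·30736 − 13609·7767
So 7767·(-13609) ≡ 1 (mod 30736), hence d ≡ -13609 ≡ 17127 (mod 30736).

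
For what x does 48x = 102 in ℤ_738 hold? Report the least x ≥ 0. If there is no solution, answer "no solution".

First find gcd(48, 738):
738 = 15*48 + 18
48 = 2*18 + 12
18 = 1*12 + 6
12 = 2*6 + 0
gcd = 6 and 6 | 102, so solutions exist. Divide through by 6: 8x ≡ 17 (mod 123).
Now find 8⁻¹ mod 123:
123 = 15*8 + 3
8 = 2*3 + 2
3 = 1*2 + 1
2 = 2*1 + 0
Back-substitute:
1 = 3 − 2
1 = −8 + 3·3
1 = 3·123 − 46·8
So 8·(-46) ≡ 1 (mod 123), i.e. 8⁻¹ ≡ 77.
Then x ≡ 77·17 ≡ 79 (mod 123); the smallest non-negative solution is x = 79.

79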